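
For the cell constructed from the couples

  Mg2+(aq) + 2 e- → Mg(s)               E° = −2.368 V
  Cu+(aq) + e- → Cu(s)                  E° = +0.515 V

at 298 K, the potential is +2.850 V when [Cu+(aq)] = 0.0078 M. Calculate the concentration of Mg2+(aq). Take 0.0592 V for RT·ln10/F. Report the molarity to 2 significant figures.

0.00079 M

The Cu⁺/Cu couple has the larger reduction potential, so it is the cathode: E°cell = +0.515 − (−2.368) = +2.883 V and n = 2.
From the Nernst equation, log Q = n(E° − E)/0.0592 = 2·(+2.883 − (+2.850))/0.0592 = 1.115.
For 2 Cu+(aq) + Mg(s) → 2 Cu(s) + Mg2+(aq), the reaction quotient is Q = [Mg2+(aq)] / [Cu+(aq)]^2.
Solving for the unknown gives log [Mg2+(aq)] = −3.101, so [Mg2+(aq)] ≈ 0.00079 M.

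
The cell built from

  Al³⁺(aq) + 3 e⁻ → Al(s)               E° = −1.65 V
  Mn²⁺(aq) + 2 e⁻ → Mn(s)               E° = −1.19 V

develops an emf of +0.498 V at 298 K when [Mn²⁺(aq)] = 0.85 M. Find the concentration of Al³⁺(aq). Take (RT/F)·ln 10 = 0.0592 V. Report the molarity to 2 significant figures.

0.0093 M

Mn²⁺/Mn is the cathode (higher E°); E°cell = −1.19 − (−1.65) = +0.46 V with n = 6.
From the Nernst equation, log Q = n(E° − E)/0.0592 = 6·(+0.46 − (+0.498))/0.0592 = −3.851.
For 3 Mn²⁺(aq) + 2 Al(s) → 3 Mn(s) + 2 Al³⁺(aq), the reaction quotient is Q = [Al³⁺(aq)]^2 / [Mn²⁺(aq)]^3.
Solving for the unknown gives log [Al³⁺(aq)] = −2.031, so [Al³⁺(aq)] ≈ 0.0093 M.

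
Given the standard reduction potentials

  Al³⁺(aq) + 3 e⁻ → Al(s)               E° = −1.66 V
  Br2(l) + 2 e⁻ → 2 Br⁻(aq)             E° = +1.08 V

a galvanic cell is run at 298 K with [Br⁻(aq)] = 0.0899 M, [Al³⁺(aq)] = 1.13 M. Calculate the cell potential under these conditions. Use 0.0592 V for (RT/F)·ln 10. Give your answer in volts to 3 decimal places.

Br₂/Br⁻ is reduced (cathode, E° = +1.08 V) and Al³⁺/Al is oxidized (anode).
E°cell = E°cat − E°an = +1.08 − (−1.66) = +2.74 V; n = 6.
The balanced reaction is 3 Br2(l) + 2 Al(s) → 6 Br⁻(aq) + 2 Al³⁺(aq), so Q = [Br⁻(aq)]^6·[Al³⁺(aq)]^2 = 6.74×10^−7 and log Q = −6.171.
E = E° − (0.0592/n)·log Q = +2.74 − (0.0592/6)(−6.171) = +2.801 V.

+2.801 V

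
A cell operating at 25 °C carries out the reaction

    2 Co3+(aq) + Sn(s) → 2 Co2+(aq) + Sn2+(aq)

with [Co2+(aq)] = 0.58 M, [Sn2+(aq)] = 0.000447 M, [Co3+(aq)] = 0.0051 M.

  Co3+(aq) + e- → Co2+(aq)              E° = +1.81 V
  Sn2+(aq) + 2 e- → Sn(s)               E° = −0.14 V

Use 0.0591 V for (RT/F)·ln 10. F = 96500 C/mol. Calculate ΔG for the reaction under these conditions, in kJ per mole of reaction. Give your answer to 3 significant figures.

With Co³⁺/Co²⁺ reduced at the cathode, E°cell = +1.81 − (−0.14) = +1.95 V and n = 2.
Q = ([Co2+(aq)]^2·[Sn2+(aq)]) / [Co3+(aq)]^2 = 5.78, so log Q = 0.762 and E = +1.95 − (0.0591/2)(0.762) = +1.9275 V.
ΔG = −nFE = −(2)(96500)(+1.9275) J/mol = −372 kJ/mol.

−372 kJ/mol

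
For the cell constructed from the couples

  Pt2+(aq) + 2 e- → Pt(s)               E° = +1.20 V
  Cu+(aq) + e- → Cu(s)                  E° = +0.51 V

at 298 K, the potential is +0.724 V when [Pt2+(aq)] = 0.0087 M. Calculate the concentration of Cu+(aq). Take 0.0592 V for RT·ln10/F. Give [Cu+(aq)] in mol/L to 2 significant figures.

Pt²⁺/Pt is the cathode (higher E°); E°cell = +1.20 − (+0.51) = +0.69 V with n = 2.
Rearranging E = E° − (0.0592/n)·log Q gives log Q = 2(+0.69 − (+0.724))/0.0592 = −1.149.
For Pt2+(aq) + 2 Cu(s) → Pt(s) + 2 Cu+(aq), the reaction quotient is Q = [Cu+(aq)]^2 / [Pt2+(aq)].
Isolating [Cu+(aq)] in Q = 10^{−1.149} yields log [Cu+(aq)] = −1.605, i.e. 0.025 M.

0.025 M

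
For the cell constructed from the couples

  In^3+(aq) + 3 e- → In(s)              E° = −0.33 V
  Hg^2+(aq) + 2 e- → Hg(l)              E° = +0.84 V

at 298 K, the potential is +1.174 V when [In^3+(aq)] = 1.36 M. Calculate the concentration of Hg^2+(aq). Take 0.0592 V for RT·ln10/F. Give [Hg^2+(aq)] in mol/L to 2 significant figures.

Hg²⁺/Hg is the cathode (higher E°); E°cell = +0.84 − (−0.33) = +1.17 V with n = 6.
Since E = E° − (0.0592/n)·log Q, log Q = n(E° − E)/0.0592 = −0.405.
The balanced reaction is 3 Hg^2+(aq) + 2 In(s) → 3 Hg(l) + 2 In^3+(aq), so Q = [In^3+(aq)]^2 / [Hg^2+(aq)]^3.
Isolating [Hg^2+(aq)] in Q = 10^{−0.405} yields log [Hg^2+(aq)] = 0.224, i.e. 1.7 M.

1.7 M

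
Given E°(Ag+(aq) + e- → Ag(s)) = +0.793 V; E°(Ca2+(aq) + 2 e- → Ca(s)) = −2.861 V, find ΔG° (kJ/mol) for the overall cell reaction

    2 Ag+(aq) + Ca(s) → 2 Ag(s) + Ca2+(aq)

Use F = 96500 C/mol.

In the reaction as written Ag+(aq) is reduced, so the Ag⁺/Ag couple is the cathode and Ca²⁺/Ca is the anode.
E°cell = +0.793 − (−2.861) = +3.654 V; balancing electrons gives n = 2.
ΔG° = −nFE°cell = −(2)(96500)(+3.654) J/mol = −705 kJ/mol.

−705 kJ/mol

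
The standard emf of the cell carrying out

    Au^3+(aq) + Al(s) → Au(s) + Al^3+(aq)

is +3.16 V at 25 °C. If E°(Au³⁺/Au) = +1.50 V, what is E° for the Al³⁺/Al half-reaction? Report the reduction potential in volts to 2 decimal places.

−1.66 V

In the reaction as written the Au³⁺/Au couple is reduced (cathode) and Al³⁺/Al is oxidized (anode), so E°cell = E°(Au³⁺/Au) − E°(Al³⁺/Al).
E°(Al³⁺/Al) = E°(cathode) − E°cell = +1.50 − (+3.16) = −1.66 V.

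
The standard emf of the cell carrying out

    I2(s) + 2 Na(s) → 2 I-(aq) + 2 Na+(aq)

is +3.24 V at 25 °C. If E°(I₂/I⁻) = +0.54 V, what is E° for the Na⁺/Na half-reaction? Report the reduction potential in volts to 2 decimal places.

In the reaction as written the I₂/I⁻ couple is reduced (cathode) and Na⁺/Na is oxidized (anode), so E°cell = E°(I₂/I⁻) − E°(Na⁺/Na).
E°(Na⁺/Na) = E°(cathode) − E°cell = +0.54 − (+3.24) = −2.70 V.

−2.70 V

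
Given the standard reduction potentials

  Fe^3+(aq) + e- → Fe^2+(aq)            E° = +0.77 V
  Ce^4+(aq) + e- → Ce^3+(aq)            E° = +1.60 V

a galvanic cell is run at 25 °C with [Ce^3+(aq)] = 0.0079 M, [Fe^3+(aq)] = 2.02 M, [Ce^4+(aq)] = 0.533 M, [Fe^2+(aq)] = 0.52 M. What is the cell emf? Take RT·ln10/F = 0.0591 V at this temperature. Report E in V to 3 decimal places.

+0.903 V

Ce⁴⁺/Ce³⁺ is reduced (cathode, E° = +1.60 V) and Fe³⁺/Fe²⁺ is oxidized (anode).
E°cell = +1.60 − (+0.77) = +0.83 V, with n = 1 electron transferred.
For the overall reaction Ce^4+(aq) + Fe^2+(aq) → Ce^3+(aq) + Fe^3+(aq), Q = ([Ce^3+(aq)]·[Fe^3+(aq)]) / ([Ce^4+(aq)]·[Fe^2+(aq)]) = 0.0576, giving log Q = −1.240.
By the Nernst equation, E = +0.83 − (0.0591/1)·(−1.240) = +0.903 V.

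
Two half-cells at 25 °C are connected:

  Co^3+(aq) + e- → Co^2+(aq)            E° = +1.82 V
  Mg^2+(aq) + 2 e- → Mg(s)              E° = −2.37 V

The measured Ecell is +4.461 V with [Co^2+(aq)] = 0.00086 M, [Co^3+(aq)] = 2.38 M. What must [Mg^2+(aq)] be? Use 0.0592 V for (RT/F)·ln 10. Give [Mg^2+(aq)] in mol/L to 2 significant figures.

0.0054 M

With Co³⁺/Co²⁺ at the cathode and Mg²⁺/Mg at the anode, E°cell = +1.82 − (−2.37) = +4.19 V (n = 2).
Since E = E° − (0.0592/n)·log Q, log Q = n(E° − E)/0.0592 = −9.155.
The balanced reaction is 2 Co^3+(aq) + Mg(s) → 2 Co^2+(aq) + Mg^2+(aq), so Q = ([Co^2+(aq)]^2·[Mg^2+(aq)]) / [Co^3+(aq)]^2.
Isolating [Mg^2+(aq)] in Q = 10^{−9.155} yields log [Mg^2+(aq)] = −2.271, i.e. 0.0054 M.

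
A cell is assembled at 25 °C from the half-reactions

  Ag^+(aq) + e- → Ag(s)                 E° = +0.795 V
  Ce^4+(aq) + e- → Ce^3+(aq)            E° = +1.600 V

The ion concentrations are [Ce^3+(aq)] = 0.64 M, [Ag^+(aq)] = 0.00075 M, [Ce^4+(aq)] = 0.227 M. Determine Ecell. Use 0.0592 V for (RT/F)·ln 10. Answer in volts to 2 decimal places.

+0.96 V

Since E°(Ce⁴⁺/Ce³⁺) > E°(Ag⁺/Ag), Ce⁴⁺/Ce³⁺ serves as the cathode.
The standard potential is +1.600 − (+0.795) = +0.805 V and the balanced reaction transfers n = 1 electron.
The balanced reaction is Ce^4+(aq) + Ag(s) → Ce^3+(aq) + Ag^+(aq), so Q = ([Ce^3+(aq)]·[Ag^+(aq)]) / [Ce^4+(aq)] = 0.00211 and log Q = −2.675.
Applying E = E° − (RT ln10/nF)·log Q gives +0.805 − (0.0592/1)(−2.675) = +0.96 V.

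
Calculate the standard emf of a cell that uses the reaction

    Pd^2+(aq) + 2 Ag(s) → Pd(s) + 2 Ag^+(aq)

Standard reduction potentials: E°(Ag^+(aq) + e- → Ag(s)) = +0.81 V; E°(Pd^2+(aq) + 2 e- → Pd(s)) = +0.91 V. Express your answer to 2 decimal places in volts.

Pd^2+(aq) gains electrons, so the Pd²⁺/Pd couple is the cathode; the Ag⁺/Ag couple is the anode.
E°cell = E°(cathode) − E°(anode) = +0.91 − (+0.81) = +0.10 V.
The positive value indicates the reaction is spontaneous as written.

+0.10 V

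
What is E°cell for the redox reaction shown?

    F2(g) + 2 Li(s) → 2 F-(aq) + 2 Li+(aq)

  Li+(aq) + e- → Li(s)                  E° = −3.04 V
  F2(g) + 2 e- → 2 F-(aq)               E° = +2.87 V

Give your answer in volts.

F2(g) gains electrons, so the F₂/F⁻ couple is the cathode; the Li⁺/Li couple is the anode.
E°cell = E°(cathode) − E°(anode) = +2.87 − (−3.04) = +5.91 V.

+5.91 V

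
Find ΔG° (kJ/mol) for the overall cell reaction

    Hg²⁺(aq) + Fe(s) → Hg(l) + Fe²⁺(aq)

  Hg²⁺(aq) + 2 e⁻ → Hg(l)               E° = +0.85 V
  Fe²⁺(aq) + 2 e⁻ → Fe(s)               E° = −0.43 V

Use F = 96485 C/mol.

In the reaction as written Hg²⁺(aq) is reduced, so the Hg²⁺/Hg couple is the cathode and Fe²⁺/Fe is the anode.
E°cell = +0.85 − (−0.43) = +1.28 V; balancing electrons gives n = 2.
ΔG° = −nFE°cell = −(2)(96485)(+1.28) J/mol = −247 kJ/mol.

−247 kJ/mol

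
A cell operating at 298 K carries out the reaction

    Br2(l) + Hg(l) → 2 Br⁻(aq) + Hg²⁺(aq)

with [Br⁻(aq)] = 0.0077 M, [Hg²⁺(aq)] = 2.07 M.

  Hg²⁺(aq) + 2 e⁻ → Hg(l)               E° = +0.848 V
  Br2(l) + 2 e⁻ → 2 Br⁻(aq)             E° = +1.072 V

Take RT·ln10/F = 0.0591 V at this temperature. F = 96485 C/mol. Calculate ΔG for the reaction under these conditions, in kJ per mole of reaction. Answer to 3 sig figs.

−65.5 kJ/mol

E°cell = +1.072 − (+0.848) = +0.224 V; the balanced reaction transfers n = 2 electrons.
Here Q = [Br⁻(aq)]^2·[Hg²⁺(aq)] = 0.000123 (log Q = −3.911), giving E = +0.224 − (0.0591/2)·(−3.911) = +0.3396 V.
Finally ΔG = −nFE = −(2)(96485 C/mol)(+0.3396 V) = −65.5 kJ/mol.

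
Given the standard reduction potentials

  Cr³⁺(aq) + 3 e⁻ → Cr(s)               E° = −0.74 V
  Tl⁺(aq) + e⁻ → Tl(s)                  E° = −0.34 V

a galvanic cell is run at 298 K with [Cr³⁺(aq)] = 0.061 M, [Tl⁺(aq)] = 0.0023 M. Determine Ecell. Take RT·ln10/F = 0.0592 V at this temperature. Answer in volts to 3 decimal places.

+0.268 V

The Tl⁺/Tl couple has the more positive E°, so it is the cathode; Cr³⁺/Cr is the anode.
E°cell = E°cat − E°an = −0.34 − (−0.74) = +0.40 V; n = 3.
For the overall reaction 3 Tl⁺(aq) + Cr(s) → 3 Tl(s) + Cr³⁺(aq), Q = [Cr³⁺(aq)] / [Tl⁺(aq)]^3 = 5.01×10^6, giving log Q = 6.700.
E = E° − (0.0592/n)·log Q = +0.40 − (0.0592/3)(6.700) = +0.268 V.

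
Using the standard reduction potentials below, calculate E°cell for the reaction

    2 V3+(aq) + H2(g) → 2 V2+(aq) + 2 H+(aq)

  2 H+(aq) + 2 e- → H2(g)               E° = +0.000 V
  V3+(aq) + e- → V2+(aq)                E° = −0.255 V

−0.255 V

In the reaction as written, V3+(aq) is reduced (cathode) and H+(aq) is produced by oxidation at the anode.
E°cell = E°(cathode) − E°(anode) = −0.255 − (+0.000) = −0.255 V.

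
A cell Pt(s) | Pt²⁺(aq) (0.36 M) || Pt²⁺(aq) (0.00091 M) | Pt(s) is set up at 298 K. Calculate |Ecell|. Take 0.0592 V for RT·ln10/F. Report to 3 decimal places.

0.077 V

For a concentration cell E°cell = 0, since both electrodes use the same couple.
The compartment with the higher Pt²⁺(aq) concentration (0.36 M) acts as the cathode; ions are reduced there and produced at the dilute (0.00091 M) anode.
With n = 2, Ecell = −(0.0592/2)·log([dilute]/[conc]) = −(0.0592/2)·log(0.00091/0.36) = +0.077 V.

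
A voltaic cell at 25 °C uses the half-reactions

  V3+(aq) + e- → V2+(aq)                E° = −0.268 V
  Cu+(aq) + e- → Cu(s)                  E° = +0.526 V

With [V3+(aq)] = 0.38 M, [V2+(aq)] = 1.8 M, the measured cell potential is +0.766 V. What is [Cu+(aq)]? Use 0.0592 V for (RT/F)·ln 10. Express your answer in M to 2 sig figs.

0.071 M

Cu⁺/Cu is the cathode (higher E°); E°cell = +0.526 − (−0.268) = +0.794 V with n = 1.
From the Nernst equation, log Q = n(E° − E)/0.0592 = 1·(+0.794 − (+0.766))/0.0592 = 0.473.
Balancing electrons gives Cu+(aq) + V2+(aq) → Cu(s) + V3+(aq); thus Q = [V3+(aq)] / ([Cu+(aq)]·[V2+(aq)]).
Solving for the unknown gives log [Cu+(aq)] = −1.148, so [Cu+(aq)] ≈ 0.071 M.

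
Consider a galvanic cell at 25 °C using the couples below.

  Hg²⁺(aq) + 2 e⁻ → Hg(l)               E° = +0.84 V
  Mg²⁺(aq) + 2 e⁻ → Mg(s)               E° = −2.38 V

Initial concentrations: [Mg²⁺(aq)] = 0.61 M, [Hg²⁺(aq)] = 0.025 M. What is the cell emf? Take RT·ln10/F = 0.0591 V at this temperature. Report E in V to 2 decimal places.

Hg²⁺/Hg is reduced (cathode, E° = +0.84 V) and Mg²⁺/Mg is oxidized (anode).
E°cell = +0.84 − (−2.38) = +3.22 V, with n = 2 electrons transferred.
The balanced reaction is Hg²⁺(aq) + Mg(s) → Hg(l) + Mg²⁺(aq), so Q = [Mg²⁺(aq)] / [Hg²⁺(aq)] = 24.4 and log Q = 1.387.
Applying E = E° − (RT ln10/nF)·log Q gives +3.22 − (0.0591/2)(1.387) = +3.18 V.

+3.18 V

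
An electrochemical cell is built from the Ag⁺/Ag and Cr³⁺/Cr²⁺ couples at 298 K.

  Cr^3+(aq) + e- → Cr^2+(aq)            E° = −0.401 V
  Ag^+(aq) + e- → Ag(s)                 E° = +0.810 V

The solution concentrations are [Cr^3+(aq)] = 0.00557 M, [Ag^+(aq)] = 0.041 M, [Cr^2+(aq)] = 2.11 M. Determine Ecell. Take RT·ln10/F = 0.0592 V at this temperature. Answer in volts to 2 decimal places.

Since E°(Ag⁺/Ag) > E°(Cr³⁺/Cr²⁺), Ag⁺/Ag serves as the cathode.
E°cell = +0.810 − (−0.401) = +1.211 V, with n = 1 electron transferred.
Balancing gives Ag^+(aq) + Cr^2+(aq) → Ag(s) + Cr^3+(aq); hence Q = [Cr^3+(aq)] / ([Ag^+(aq)]·[Cr^2+(aq)]) = 0.0644 (log Q = −1.191).
By the Nernst equation, E = +1.211 − (0.0592/1)·(−1.191) = +1.28 V.

+1.28 V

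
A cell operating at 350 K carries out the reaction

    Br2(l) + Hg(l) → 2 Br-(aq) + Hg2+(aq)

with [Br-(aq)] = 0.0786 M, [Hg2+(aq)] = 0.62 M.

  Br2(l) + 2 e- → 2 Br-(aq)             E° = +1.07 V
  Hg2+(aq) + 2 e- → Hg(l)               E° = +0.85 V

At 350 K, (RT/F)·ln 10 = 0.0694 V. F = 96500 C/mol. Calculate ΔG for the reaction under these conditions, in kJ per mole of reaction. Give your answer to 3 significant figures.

With Br₂/Br⁻ reduced at the cathode, E°cell = +1.07 − (+0.85) = +0.22 V and n = 2.
The reaction quotient is [Br-(aq)]^2·[Hg2+(aq)] = 0.00383; by Nernst, E = +0.22 − (0.0694/2)(−2.417) = +0.3039 V.
ΔG = −nFE = −(2)(96500)(+0.3039) J/mol = −58.7 kJ/mol.

−58.7 kJ/mol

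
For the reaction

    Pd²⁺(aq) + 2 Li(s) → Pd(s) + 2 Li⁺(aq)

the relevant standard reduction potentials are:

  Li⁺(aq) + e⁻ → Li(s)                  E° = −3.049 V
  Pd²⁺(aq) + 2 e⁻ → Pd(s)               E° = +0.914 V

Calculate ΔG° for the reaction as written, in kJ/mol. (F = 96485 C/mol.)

In the reaction as written Pd²⁺(aq) is reduced, so the Pd²⁺/Pd couple is the cathode and Li⁺/Li is the anode.
E°cell = +0.914 − (−3.049) = +3.963 V; balancing electrons gives n = 2.
ΔG° = −nFE°cell = −(2)(96485)(+3.963) J/mol = −765 kJ/mol.

−765 kJ/mol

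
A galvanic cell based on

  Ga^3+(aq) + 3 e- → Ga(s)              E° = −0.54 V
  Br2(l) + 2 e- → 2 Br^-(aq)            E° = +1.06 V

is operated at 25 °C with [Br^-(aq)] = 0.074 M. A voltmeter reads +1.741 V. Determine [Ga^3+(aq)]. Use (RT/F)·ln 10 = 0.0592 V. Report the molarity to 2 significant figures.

With Br₂/Br⁻ at the cathode and Ga³⁺/Ga at the anode, E°cell = +1.06 − (−0.54) = +1.60 V (n = 6).
Since E = E° − (0.0592/n)·log Q, log Q = n(E° − E)/0.0592 = −14.291.
For 3 Br2(l) + 2 Ga(s) → 6 Br^-(aq) + 2 Ga^3+(aq), the reaction quotient is Q = [Br^-(aq)]^6·[Ga^3+(aq)]^2.
Substituting the known concentrations and solving, log [Ga^3+(aq)] = −3.753 and [Ga^3+(aq)] = 0.00018 M.

0.00018 M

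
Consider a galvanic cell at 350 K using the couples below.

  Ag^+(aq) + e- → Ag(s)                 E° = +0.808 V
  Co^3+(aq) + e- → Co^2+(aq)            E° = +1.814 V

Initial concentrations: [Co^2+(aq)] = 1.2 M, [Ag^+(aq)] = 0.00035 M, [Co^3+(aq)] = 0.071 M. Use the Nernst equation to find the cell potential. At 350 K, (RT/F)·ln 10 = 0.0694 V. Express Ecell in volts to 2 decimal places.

+1.16 V

Co³⁺/Co²⁺ is reduced (cathode, E° = +1.814 V) and Ag⁺/Ag is oxidized (anode).
The standard potential is +1.814 − (+0.808) = +1.006 V and the balanced reaction transfers n = 1 electron.
Balancing gives Co^3+(aq) + Ag(s) → Co^2+(aq) + Ag^+(aq); hence Q = ([Co^2+(aq)]·[Ag^+(aq)]) / [Co^3+(aq)] = 0.00592 (log Q = −2.228).
Applying E = E° − (RT ln10/nF)·log Q gives +1.006 − (0.0694/1)(−2.228) = +1.16 V.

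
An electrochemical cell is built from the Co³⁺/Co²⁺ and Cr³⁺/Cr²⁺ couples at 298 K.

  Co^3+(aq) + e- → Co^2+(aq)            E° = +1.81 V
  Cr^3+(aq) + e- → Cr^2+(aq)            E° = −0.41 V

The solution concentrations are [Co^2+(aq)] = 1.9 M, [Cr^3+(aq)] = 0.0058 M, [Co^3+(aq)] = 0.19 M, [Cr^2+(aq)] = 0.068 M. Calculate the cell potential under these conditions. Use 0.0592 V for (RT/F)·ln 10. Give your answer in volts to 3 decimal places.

Co³⁺/Co²⁺ is reduced (cathode, E° = +1.81 V) and Cr³⁺/Cr²⁺ is oxidized (anode).
E°cell = +1.81 − (−0.41) = +2.22 V, with n = 1 electron transferred.
Balancing gives Co^3+(aq) + Cr^2+(aq) → Co^2+(aq) + Cr^3+(aq); hence Q = ([Co^2+(aq)]·[Cr^3+(aq)]) / ([Co^3+(aq)]·[Cr^2+(aq)]) = 0.853 (log Q = −0.069).
Applying E = E° − (RT ln10/nF)·log Q gives +2.22 − (0.0592/1)(−0.069) = +2.224 V.

+2.224 V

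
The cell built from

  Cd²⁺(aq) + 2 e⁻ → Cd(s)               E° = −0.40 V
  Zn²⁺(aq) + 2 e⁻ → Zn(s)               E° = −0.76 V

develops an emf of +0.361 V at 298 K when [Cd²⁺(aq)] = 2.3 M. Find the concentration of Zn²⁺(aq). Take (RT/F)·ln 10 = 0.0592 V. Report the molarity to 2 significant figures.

2.1 M

With Cd²⁺/Cd at the cathode and Zn²⁺/Zn at the anode, E°cell = −0.40 − (−0.76) = +0.36 V (n = 2).
Since E = E° − (0.0592/n)·log Q, log Q = n(E° − E)/0.0592 = −0.034.
The balanced reaction is Cd²⁺(aq) + Zn(s) → Cd(s) + Zn²⁺(aq), so Q = [Zn²⁺(aq)] / [Cd²⁺(aq)].
Solving for the unknown gives log [Zn²⁺(aq)] = 0.328, so [Zn²⁺(aq)] ≈ 2.1 M.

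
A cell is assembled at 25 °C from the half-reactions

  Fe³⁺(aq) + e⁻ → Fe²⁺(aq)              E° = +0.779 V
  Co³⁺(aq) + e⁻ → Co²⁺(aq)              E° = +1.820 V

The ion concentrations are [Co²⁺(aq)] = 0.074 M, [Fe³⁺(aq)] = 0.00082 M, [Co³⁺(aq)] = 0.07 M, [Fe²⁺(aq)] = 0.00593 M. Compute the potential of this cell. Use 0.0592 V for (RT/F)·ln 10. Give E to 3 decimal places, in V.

Since E°(Co³⁺/Co²⁺) > E°(Fe³⁺/Fe²⁺), Co³⁺/Co²⁺ serves as the cathode.
E°cell = E°cat − E°an = +1.820 − (+0.779) = +1.041 V; n = 1.
Balancing gives Co³⁺(aq) + Fe²⁺(aq) → Co²⁺(aq) + Fe³⁺(aq); hence Q = ([Co²⁺(aq)]·[Fe³⁺(aq)]) / ([Co³⁺(aq)]·[Fe²⁺(aq)]) = 0.146 (log Q = −0.835).
Applying E = E° − (RT ln10/nF)·log Q gives +1.041 − (0.0592/1)(−0.835) = +1.090 V.

+1.090 V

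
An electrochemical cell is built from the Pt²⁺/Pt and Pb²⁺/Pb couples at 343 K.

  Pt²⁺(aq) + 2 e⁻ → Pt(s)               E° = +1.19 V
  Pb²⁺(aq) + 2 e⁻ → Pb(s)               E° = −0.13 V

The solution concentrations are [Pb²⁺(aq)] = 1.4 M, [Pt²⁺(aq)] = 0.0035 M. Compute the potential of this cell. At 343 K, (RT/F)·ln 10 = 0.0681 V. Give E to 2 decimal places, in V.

The Pt²⁺/Pt couple has the more positive E°, so it is the cathode; Pb²⁺/Pb is the anode.
E°cell = +1.19 − (−0.13) = +1.32 V, with n = 2 electrons transferred.
For the overall reaction Pt²⁺(aq) + Pb(s) → Pt(s) + Pb²⁺(aq), Q = [Pb²⁺(aq)] / [Pt²⁺(aq)] = 400, giving log Q = 2.602.
E = E° − (0.0681/n)·log Q = +1.32 − (0.0681/2)(2.602) = +1.23 V.

+1.23 V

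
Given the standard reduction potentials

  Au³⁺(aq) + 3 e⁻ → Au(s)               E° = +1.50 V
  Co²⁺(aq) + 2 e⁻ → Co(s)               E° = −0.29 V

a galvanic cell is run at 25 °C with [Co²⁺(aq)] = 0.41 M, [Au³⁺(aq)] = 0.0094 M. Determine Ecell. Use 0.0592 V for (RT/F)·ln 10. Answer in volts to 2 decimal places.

+1.76 V

Au³⁺/Au is reduced (cathode, E° = +1.50 V) and Co²⁺/Co is oxidized (anode).
The standard potential is +1.50 − (−0.29) = +1.79 V and the balanced reaction transfers n = 6 electrons.
For the overall reaction 2 Au³⁺(aq) + 3 Co(s) → 2 Au(s) + 3 Co²⁺(aq), Q = [Co²⁺(aq)]^3 / [Au³⁺(aq)]^2 = 780, giving log Q = 2.892.
E = E° − (0.0592/n)·log Q = +1.79 − (0.0592/6)(2.892) = +1.76 V.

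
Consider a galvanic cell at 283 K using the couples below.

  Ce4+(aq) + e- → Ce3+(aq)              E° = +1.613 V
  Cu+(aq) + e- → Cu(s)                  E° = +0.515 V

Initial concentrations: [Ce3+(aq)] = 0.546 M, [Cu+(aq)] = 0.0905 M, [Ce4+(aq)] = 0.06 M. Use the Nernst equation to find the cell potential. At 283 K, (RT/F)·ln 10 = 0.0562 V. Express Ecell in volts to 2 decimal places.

+1.10 V

The Ce⁴⁺/Ce³⁺ couple has the more positive E°, so it is the cathode; Cu⁺/Cu is the anode.
E°cell = E°cat − E°an = +1.613 − (+0.515) = +1.098 V; n = 1.
The balanced reaction is Ce4+(aq) + Cu(s) → Ce3+(aq) + Cu+(aq), so Q = ([Ce3+(aq)]·[Cu+(aq)]) / [Ce4+(aq)] = 0.824 and log Q = −0.084.
E = E° − (0.0562/n)·log Q = +1.098 − (0.0562/1)(−0.084) = +1.10 V.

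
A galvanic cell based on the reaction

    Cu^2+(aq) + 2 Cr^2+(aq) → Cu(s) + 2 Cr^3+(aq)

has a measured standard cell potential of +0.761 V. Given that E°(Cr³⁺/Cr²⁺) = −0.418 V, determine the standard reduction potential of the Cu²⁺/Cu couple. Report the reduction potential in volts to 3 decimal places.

+0.343 V

In the reaction as written the Cu²⁺/Cu couple is reduced (cathode) and Cr³⁺/Cr²⁺ is oxidized (anode), so E°cell = E°(Cu²⁺/Cu) − E°(Cr³⁺/Cr²⁺).
E°(Cu²⁺/Cu) = E°cell + E°(anode) = +0.761 + (−0.418) = +0.343 V.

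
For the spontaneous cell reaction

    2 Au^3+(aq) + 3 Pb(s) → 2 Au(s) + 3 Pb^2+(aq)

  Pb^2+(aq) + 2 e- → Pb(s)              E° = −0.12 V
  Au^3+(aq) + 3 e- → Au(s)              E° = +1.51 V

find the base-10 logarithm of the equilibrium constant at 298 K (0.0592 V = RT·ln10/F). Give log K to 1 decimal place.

log K = 165.2

The Au³⁺/Au couple is reduced (cathode); E°cell = +1.51 − (−0.12) = +1.63 V with n = 6.
At equilibrium E = 0, so log K = nE°cell / 0.0592 = (6)(+1.63) / 0.0592 = 165.2.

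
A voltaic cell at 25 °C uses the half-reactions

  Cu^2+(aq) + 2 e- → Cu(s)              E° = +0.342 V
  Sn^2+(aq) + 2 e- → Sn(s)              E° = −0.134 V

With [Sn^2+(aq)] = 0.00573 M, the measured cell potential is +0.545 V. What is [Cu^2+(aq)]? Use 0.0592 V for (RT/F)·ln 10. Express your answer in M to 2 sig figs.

With Cu²⁺/Cu at the cathode and Sn²⁺/Sn at the anode, E°cell = +0.342 − (−0.134) = +0.476 V (n = 2).
From the Nernst equation, log Q = n(E° − E)/0.0592 = 2·(+0.476 − (+0.545))/0.0592 = −2.331.
For Cu^2+(aq) + Sn(s) → Cu(s) + Sn^2+(aq), the reaction quotient is Q = [Sn^2+(aq)] / [Cu^2+(aq)].
Isolating [Cu^2+(aq)] in Q = 10^{−2.331} yields log [Cu^2+(aq)] = 0.089, i.e. 1.2 M.

1.2 M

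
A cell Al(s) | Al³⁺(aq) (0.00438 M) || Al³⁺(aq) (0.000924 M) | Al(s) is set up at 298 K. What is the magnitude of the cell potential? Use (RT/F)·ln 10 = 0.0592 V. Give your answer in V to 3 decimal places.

0.013 V

For a concentration cell E°cell = 0, since both electrodes use the same couple.
The compartment with the higher Al³⁺(aq) concentration (0.00438 M) acts as the cathode; ions are reduced there and produced at the dilute (0.000924 M) anode.
With n = 3, Ecell = −(0.0592/3)·log([dilute]/[conc]) = −(0.0592/3)·log(0.000924/0.00438) = +0.013 V.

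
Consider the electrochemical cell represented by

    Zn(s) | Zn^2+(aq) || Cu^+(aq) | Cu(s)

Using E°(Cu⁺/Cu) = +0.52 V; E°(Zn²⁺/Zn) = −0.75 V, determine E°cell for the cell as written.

+1.27 V

By convention the left-hand electrode in cell notation is the anode (oxidation) and the right-hand electrode is the cathode (reduction).
E°cell = E°(right) − E°(left) = +0.52 − (−0.75) = +1.27 V.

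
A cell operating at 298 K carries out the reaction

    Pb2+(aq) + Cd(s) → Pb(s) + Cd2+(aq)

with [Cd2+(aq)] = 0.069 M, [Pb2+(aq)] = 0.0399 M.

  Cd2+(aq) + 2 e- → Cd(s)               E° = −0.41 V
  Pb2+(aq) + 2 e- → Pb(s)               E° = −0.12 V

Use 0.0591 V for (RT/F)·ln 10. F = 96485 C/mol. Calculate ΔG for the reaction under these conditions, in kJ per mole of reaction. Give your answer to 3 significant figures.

E°cell = −0.12 − (−0.41) = +0.29 V; the balanced reaction transfers n = 2 electrons.
Here Q = [Cd2+(aq)] / [Pb2+(aq)] = 1.73 (log Q = 0.238), giving E = +0.29 − (0.0591/2)·(0.238) = +0.2830 V.
Then ΔG = −nFE = −2 × 96485 × +0.2830 J/mol = −54.6 kJ/mol.

−54.6 kJ/mol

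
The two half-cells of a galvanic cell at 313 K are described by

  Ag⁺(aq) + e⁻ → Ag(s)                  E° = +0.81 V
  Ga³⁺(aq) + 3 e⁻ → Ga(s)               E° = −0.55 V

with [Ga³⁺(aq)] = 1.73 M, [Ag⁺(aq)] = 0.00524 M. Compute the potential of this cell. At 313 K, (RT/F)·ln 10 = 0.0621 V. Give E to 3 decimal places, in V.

+1.213 V

The Ag⁺/Ag couple has the more positive E°, so it is the cathode; Ga³⁺/Ga is the anode.
E°cell = E°cat − E°an = +0.81 − (−0.55) = +1.36 V; n = 3.
Balancing gives 3 Ag⁺(aq) + Ga(s) → 3 Ag(s) + Ga³⁺(aq); hence Q = [Ga³⁺(aq)] / [Ag⁺(aq)]^3 = 1.2×10^7 (log Q = 7.080).
Applying E = E° − (RT ln10/nF)·log Q gives +1.36 − (0.0621/3)(7.080) = +1.213 V.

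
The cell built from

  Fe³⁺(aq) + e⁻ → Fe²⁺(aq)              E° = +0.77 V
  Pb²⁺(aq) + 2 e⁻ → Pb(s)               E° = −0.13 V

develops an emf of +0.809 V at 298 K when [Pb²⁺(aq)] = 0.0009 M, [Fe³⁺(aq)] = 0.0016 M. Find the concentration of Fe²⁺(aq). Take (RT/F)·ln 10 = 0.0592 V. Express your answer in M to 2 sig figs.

Fe³⁺/Fe²⁺ is the cathode (higher E°); E°cell = +0.77 − (−0.13) = +0.90 V with n = 2.
From the Nernst equation, log Q = n(E° − E)/0.0592 = 2·(+0.90 − (+0.809))/0.0592 = 3.074.
Balancing electrons gives 2 Fe³⁺(aq) + Pb(s) → 2 Fe²⁺(aq) + Pb²⁺(aq); thus Q = ([Fe²⁺(aq)]^2·[Pb²⁺(aq)]) / [Fe³⁺(aq)]^2.
Isolating [Fe²⁺(aq)] in Q = 10^{3.074} yields log [Fe²⁺(aq)] = 0.264, i.e. 1.8 M.

1.8 M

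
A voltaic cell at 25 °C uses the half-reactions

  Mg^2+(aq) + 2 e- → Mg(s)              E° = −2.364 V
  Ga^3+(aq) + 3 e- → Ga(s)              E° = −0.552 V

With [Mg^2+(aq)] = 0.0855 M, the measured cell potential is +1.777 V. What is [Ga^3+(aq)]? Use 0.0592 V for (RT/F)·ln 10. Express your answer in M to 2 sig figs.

0.00042 M

Ga³⁺/Ga is the cathode (higher E°); E°cell = −0.552 − (−2.364) = +1.812 V with n = 6.
From the Nernst equation, log Q = n(E° − E)/0.0592 = 6·(+1.812 − (+1.777))/0.0592 = 3.547.
The balanced reaction is 2 Ga^3+(aq) + 3 Mg(s) → 2 Ga(s) + 3 Mg^2+(aq), so Q = [Mg^2+(aq)]^3 / [Ga^3+(aq)]^2.
Solving for the unknown gives log [Ga^3+(aq)] = −3.376, so [Ga^3+(aq)] ≈ 0.00042 M.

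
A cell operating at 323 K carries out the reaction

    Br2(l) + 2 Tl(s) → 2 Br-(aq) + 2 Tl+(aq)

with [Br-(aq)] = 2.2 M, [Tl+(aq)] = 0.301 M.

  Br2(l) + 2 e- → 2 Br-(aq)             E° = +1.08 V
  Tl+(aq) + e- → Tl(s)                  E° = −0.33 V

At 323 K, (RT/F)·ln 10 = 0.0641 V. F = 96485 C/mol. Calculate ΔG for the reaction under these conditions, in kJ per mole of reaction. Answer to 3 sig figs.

The standard cell potential is +1.08 − (−0.33) = +1.41 V, with n = 2 electrons in the balanced equation.
The reaction quotient is [Br-(aq)]^2·[Tl+(aq)]^2 = 0.439; by Nernst, E = +1.41 − (0.0641/2)(−0.358) = +1.4215 V.
Then ΔG = −nFE = −2 × 96485 × +1.4215 J/mol = −274 kJ/mol.

−274 kJ/mol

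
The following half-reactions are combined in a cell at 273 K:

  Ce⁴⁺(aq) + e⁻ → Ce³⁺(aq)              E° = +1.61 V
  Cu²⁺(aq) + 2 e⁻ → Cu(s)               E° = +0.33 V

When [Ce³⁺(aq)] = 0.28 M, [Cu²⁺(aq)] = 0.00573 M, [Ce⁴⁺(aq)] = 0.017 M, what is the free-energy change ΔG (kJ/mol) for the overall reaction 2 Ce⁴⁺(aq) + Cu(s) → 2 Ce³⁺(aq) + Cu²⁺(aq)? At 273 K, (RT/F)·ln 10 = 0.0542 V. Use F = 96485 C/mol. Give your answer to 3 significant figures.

The standard cell potential is +1.61 − (+0.33) = +1.28 V, with n = 2 electrons in the balanced equation.
The reaction quotient is ([Ce³⁺(aq)]^2·[Cu²⁺(aq)]) / [Ce⁴⁺(aq)]^2 = 1.55; by Nernst, E = +1.28 − (0.0542/2)(0.192) = +1.2748 V.
Finally ΔG = −nFE = −(2)(96485 C/mol)(+1.2748 V) = −246 kJ/mol.

−246 kJ/mol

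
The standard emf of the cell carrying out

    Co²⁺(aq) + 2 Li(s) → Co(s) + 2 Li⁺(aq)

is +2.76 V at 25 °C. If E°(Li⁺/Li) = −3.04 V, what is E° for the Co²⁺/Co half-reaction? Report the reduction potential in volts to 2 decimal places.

In the reaction as written the Co²⁺/Co couple is reduced (cathode) and Li⁺/Li is oxidized (anode), so E°cell = E°(Co²⁺/Co) − E°(Li⁺/Li).
E°(Co²⁺/Co) = E°cell + E°(anode) = +2.76 + (−3.04) = −0.28 V.

−0.28 V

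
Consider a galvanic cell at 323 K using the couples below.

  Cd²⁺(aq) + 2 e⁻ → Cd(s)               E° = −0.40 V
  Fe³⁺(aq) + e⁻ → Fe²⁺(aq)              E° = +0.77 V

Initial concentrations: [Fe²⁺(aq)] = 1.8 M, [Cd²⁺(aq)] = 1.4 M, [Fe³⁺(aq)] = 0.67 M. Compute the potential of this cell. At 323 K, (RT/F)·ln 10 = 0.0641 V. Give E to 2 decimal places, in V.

Since E°(Fe³⁺/Fe²⁺) > E°(Cd²⁺/Cd), Fe³⁺/Fe²⁺ serves as the cathode.
E°cell = +0.77 − (−0.40) = +1.17 V, with n = 2 electrons transferred.
The balanced reaction is 2 Fe³⁺(aq) + Cd(s) → 2 Fe²⁺(aq) + Cd²⁺(aq), so Q = ([Fe²⁺(aq)]^2·[Cd²⁺(aq)]) / [Fe³⁺(aq)]^2 = 10.1 and log Q = 1.005.
Applying E = E° − (RT ln10/nF)·log Q gives +1.17 − (0.0641/2)(1.005) = +1.14 V.

+1.14 V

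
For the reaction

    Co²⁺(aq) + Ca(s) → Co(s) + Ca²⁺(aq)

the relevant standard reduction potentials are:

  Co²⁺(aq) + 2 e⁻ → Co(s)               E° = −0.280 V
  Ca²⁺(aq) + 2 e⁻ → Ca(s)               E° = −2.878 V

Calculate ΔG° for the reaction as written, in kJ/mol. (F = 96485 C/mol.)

−501 kJ/mol

In the reaction as written Co²⁺(aq) is reduced, so the Co²⁺/Co couple is the cathode and Ca²⁺/Ca is the anode.
E°cell = −0.280 − (−2.878) = +2.598 V; balancing electrons gives n = 2.
ΔG° = −nFE°cell = −(2)(96485)(+2.598) J/mol = −501 kJ/mol.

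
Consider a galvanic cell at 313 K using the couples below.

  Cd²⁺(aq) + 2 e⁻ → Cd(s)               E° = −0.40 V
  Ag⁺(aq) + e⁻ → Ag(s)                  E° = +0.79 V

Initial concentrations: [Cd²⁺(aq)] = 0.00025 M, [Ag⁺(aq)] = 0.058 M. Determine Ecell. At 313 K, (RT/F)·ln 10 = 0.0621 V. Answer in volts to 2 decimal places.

+1.23 V

Since E°(Ag⁺/Ag) > E°(Cd²⁺/Cd), Ag⁺/Ag serves as the cathode.
E°cell = E°cat − E°an = +0.79 − (−0.40) = +1.19 V; n = 2.
For the overall reaction 2 Ag⁺(aq) + Cd(s) → 2 Ag(s) + Cd²⁺(aq), Q = [Cd²⁺(aq)] / [Ag⁺(aq)]^2 = 0.0743, giving log Q = −1.129.
E = E° − (0.0621/n)·log Q = +1.19 − (0.0621/2)(−1.129) = +1.23 V.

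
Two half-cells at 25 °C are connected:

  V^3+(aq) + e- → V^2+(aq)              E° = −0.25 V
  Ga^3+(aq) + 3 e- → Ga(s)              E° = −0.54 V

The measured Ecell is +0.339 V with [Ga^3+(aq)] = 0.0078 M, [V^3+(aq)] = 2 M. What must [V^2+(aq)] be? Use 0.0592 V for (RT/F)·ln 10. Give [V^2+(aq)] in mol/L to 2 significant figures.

V³⁺/V²⁺ is the cathode (higher E°); E°cell = −0.25 − (−0.54) = +0.29 V with n = 3.
From the Nernst equation, log Q = n(E° − E)/0.0592 = 3·(+0.29 − (+0.339))/0.0592 = −2.483.
For 3 V^3+(aq) + Ga(s) → 3 V^2+(aq) + Ga^3+(aq), the reaction quotient is Q = ([V^2+(aq)]^3·[Ga^3+(aq)]) / [V^3+(aq)]^3.
Solving for the unknown gives log [V^2+(aq)] = 0.176, so [V^2+(aq)] ≈ 1.5 M.

1.5 M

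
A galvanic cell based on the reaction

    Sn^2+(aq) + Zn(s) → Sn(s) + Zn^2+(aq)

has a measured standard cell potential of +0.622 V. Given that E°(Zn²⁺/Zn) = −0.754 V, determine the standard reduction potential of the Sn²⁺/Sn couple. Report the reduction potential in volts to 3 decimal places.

−0.132 V

In the reaction as written the Sn²⁺/Sn couple is reduced (cathode) and Zn²⁺/Zn is oxidized (anode), so E°cell = E°(Sn²⁺/Sn) − E°(Zn²⁺/Zn).
E°(Sn²⁺/Sn) = E°cell + E°(anode) = +0.622 + (−0.754) = −0.132 V.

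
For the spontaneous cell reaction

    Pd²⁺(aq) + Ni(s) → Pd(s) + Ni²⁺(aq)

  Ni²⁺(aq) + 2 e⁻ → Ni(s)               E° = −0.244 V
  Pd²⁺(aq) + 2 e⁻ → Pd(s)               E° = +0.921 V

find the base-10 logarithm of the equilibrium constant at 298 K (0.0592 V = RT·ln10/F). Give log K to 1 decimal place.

The Pd²⁺/Pd couple is reduced (cathode); E°cell = +0.921 − (−0.244) = +1.165 V with n = 2.
At equilibrium E = 0, so log K = nE°cell / 0.0592 = (2)(+1.165) / 0.0592 = 39.4.

log K = 39.4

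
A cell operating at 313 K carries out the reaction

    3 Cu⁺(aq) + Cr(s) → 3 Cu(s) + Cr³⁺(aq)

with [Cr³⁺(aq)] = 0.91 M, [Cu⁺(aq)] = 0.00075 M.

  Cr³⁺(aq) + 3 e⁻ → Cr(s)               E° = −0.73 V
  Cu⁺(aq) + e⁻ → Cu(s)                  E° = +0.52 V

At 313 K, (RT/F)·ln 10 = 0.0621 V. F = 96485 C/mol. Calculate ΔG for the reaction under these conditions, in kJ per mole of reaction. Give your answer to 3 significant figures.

−306 kJ/mol

With Cu⁺/Cu reduced at the cathode, E°cell = +0.52 − (−0.73) = +1.25 V and n = 3.
Here Q = [Cr³⁺(aq)] / [Cu⁺(aq)]^3 = 2.16×10^9 (log Q = 9.334), giving E = +1.25 − (0.0621/3)·(9.334) = +1.0568 V.
ΔG = −nFE = −(3)(96485)(+1.0568) J/mol = −306 kJ/mol.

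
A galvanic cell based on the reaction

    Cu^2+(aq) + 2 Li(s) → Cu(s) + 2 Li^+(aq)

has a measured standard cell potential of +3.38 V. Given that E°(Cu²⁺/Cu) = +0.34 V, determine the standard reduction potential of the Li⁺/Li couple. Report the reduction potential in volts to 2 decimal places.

In the reaction as written the Cu²⁺/Cu couple is reduced (cathode) and Li⁺/Li is oxidized (anode), so E°cell = E°(Cu²⁺/Cu) − E°(Li⁺/Li).
E°(Li⁺/Li) = E°(cathode) − E°cell = +0.34 − (+3.38) = −3.04 V.

−3.04 V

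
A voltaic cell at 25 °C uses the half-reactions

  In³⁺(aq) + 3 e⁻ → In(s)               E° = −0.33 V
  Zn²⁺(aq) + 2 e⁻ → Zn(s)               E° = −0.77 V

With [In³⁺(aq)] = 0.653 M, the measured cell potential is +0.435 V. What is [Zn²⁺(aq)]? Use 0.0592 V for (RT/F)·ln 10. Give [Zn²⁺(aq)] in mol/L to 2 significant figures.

The In³⁺/In couple has the larger reduction potential, so it is the cathode: E°cell = −0.33 − (−0.77) = +0.44 V and n = 6.
From the Nernst equation, log Q = n(E° − E)/0.0592 = 6·(+0.44 − (+0.435))/0.0592 = 0.507.
Balancing electrons gives 2 In³⁺(aq) + 3 Zn(s) → 2 In(s) + 3 Zn²⁺(aq); thus Q = [Zn²⁺(aq)]^3 / [In³⁺(aq)]^2.
Isolating [Zn²⁺(aq)] in Q = 10^{0.507} yields log [Zn²⁺(aq)] = 0.046, i.e. 1.1 M.

1.1 M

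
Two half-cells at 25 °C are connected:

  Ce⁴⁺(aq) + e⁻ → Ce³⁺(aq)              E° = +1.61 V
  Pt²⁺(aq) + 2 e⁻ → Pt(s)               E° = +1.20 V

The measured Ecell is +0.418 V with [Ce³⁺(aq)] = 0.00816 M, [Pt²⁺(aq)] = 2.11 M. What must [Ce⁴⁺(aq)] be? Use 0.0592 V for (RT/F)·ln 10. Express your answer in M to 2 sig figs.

0.016 M

The Ce⁴⁺/Ce³⁺ couple has the larger reduction potential, so it is the cathode: E°cell = +1.61 − (+1.20) = +0.41 V and n = 2.
Rearranging E = E° − (0.0592/n)·log Q gives log Q = 2(+0.41 − (+0.418))/0.0592 = −0.270.
The balanced reaction is 2 Ce⁴⁺(aq) + Pt(s) → 2 Ce³⁺(aq) + Pt²⁺(aq), so Q = ([Ce³⁺(aq)]^2·[Pt²⁺(aq)]) / [Ce⁴⁺(aq)]^2.
Substituting the known concentrations and solving, log [Ce⁴⁺(aq)] = −1.791 and [Ce⁴⁺(aq)] = 0.016 M.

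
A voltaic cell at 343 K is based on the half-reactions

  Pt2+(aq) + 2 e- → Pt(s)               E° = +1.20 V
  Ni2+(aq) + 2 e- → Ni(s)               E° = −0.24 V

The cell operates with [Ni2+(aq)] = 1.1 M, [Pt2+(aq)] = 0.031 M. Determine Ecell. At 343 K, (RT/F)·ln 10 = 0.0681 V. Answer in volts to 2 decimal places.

Since E°(Pt²⁺/Pt) > E°(Ni²⁺/Ni), Pt²⁺/Pt serves as the cathode.
E°cell = E°cat − E°an = +1.20 − (−0.24) = +1.44 V; n = 2.
Balancing gives Pt2+(aq) + Ni(s) → Pt(s) + Ni2+(aq); hence Q = [Ni2+(aq)] / [Pt2+(aq)] = 35.5 (log Q = 1.550).
By the Nernst equation, E = +1.44 − (0.0681/2)·(1.550) = +1.39 V.

+1.39 V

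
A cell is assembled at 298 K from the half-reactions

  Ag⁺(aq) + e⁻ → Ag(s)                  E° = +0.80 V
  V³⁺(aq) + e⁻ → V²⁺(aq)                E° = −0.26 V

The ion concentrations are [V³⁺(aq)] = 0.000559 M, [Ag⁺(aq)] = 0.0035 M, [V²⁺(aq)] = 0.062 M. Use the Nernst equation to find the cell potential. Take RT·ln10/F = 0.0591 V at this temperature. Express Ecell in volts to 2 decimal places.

Ag⁺/Ag is reduced (cathode, E° = +0.80 V) and V³⁺/V²⁺ is oxidized (anode).
The standard potential is +0.80 − (−0.26) = +1.06 V and the balanced reaction transfers n = 1 electron.
Balancing gives Ag⁺(aq) + V²⁺(aq) → Ag(s) + V³⁺(aq); hence Q = [V³⁺(aq)] / ([Ag⁺(aq)]·[V²⁺(aq)]) = 2.58 (log Q = 0.411).
E = E° − (0.0591/n)·log Q = +1.06 − (0.0591/1)(0.411) = +1.04 V.

+1.04 V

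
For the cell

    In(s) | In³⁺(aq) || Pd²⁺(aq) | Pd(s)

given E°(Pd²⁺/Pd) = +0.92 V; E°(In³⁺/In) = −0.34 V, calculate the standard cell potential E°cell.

By convention the left-hand electrode in cell notation is the anode (oxidation) and the right-hand electrode is the cathode (reduction).
E°cell = E°(right) − E°(left) = +0.92 − (−0.34) = +1.26 V.

+1.26 V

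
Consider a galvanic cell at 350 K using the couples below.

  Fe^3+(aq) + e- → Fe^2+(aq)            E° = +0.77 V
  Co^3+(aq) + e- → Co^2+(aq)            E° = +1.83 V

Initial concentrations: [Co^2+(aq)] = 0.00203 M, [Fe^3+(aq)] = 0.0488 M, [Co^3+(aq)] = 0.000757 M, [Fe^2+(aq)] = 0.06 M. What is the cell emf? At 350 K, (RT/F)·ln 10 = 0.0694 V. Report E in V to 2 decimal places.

Since E°(Co³⁺/Co²⁺) > E°(Fe³⁺/Fe²⁺), Co³⁺/Co²⁺ serves as the cathode.
The standard potential is +1.83 − (+0.77) = +1.06 V and the balanced reaction transfers n = 1 electron.
The balanced reaction is Co^3+(aq) + Fe^2+(aq) → Co^2+(aq) + Fe^3+(aq), so Q = ([Co^2+(aq)]·[Fe^3+(aq)]) / ([Co^3+(aq)]·[Fe^2+(aq)]) = 2.18 and log Q = 0.339.
E = E° − (0.0694/n)·log Q = +1.06 − (0.0694/1)(0.339) = +1.04 V.

+1.04 V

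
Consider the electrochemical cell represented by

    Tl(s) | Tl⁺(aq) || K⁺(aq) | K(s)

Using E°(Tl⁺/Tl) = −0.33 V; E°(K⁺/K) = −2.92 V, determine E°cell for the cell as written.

By convention the left-hand electrode in cell notation is the anode (oxidation) and the right-hand electrode is the cathode (reduction).
E°cell = E°(right) − E°(left) = −2.92 − (−0.33) = −2.59 V.
The negative sign shows that, as written, the cell would require an external voltage to drive the reaction.

−2.59 V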